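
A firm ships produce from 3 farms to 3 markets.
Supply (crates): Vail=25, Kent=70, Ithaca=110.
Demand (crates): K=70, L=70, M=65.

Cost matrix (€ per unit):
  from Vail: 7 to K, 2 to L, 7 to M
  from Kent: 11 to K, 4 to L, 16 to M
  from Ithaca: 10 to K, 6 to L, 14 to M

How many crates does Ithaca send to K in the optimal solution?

70

Optimal shipments:
  Vail->M: 25 × €7 = €175
  Kent->L: 70 × €4 = €280
  Ithaca->K: 70 × €10 = €700
  Ithaca->M: 40 × €14 = €560
Total cost = €1715.
So Ithaca→K carries 70 crates.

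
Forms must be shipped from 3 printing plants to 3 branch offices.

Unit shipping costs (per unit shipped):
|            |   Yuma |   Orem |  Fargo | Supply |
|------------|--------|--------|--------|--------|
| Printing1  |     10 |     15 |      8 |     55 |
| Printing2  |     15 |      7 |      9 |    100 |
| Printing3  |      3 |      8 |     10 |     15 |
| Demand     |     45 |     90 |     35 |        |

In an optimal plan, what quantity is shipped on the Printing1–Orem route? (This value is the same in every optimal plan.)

The minimum-cost plan:
  Printing1->Yuma: 30 × 10 = 300
  Printing1->Fargo: 25 × 8 = 200
  Printing2->Orem: 90 × 7 = 630
  Printing2->Fargo: 10 × 9 = 90
  Printing3->Yuma: 15 × 3 = 45
Total cost = 1265.
The route Printing1→Orem is not used.

0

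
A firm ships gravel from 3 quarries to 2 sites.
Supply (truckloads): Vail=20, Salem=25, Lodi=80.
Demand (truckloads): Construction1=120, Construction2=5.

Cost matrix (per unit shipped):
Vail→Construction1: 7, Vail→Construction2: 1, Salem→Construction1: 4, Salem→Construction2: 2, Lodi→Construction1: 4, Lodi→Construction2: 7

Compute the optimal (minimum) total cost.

530

An optimal shipping plan:
  Vail->Construction1: 15 × 7 = 105
  Vail->Construction2: 5 × 1 = 5
  Salem->Construction1: 25 × 4 = 100
  Lodi->Construction1: 80 × 4 = 320
Total = 105 + 5 + 100 + 320 = 530.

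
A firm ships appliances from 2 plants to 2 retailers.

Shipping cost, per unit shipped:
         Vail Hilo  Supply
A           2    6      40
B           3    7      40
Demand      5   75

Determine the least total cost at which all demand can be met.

500

A cheapest plan:
  A to Hilo: 40 units
  B to Vail: 5 units
  B to Hilo: 35 units
Total cost = 500.
(Supply check: A ships 40; B ships 40.)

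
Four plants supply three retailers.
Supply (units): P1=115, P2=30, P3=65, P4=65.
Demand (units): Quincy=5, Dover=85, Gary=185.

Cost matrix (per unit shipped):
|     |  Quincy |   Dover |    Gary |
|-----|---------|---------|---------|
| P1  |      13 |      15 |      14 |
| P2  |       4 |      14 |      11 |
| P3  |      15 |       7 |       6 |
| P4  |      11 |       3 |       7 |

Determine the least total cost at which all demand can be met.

2510

An optimal shipping plan:
  P1→Dover: 20 × 15 = 300
  P1→Gary: 95 × 14 = 1330
  P2→Quincy: 5 × 4 = 20
  P2→Gary: 25 × 11 = 275
  P3→Gary: 65 × 6 = 390
  P4→Dover: 65 × 3 = 195
Total = 300 + 1330 + 20 + 275 + 390 + 195 = 2510.
(Supply check: P1 ships 115; P2 ships 30; P3 ships 65; P4 ships 65.)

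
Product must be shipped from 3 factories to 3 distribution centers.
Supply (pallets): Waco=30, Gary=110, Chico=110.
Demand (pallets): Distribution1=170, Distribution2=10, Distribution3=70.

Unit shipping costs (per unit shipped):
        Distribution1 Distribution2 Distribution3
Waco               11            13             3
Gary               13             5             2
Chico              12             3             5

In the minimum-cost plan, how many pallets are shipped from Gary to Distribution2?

Optimal shipments:
  Waco→Distribution1: 30 pallets
  Gary→Distribution1: 40 pallets
  Gary→Distribution3: 70 pallets
  Chico→Distribution1: 100 pallets
  Chico→Distribution2: 10 pallets
Total cost = 2220.
The route Gary→Distribution2 is not used.

0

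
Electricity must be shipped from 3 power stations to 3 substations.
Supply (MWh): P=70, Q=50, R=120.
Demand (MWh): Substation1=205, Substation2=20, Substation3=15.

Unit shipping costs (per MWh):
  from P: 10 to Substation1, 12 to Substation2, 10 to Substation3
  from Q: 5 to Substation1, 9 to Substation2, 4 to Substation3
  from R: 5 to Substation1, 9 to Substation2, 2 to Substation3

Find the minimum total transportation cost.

A cheapest plan:
  P to Substation1: 50 × 10 = 500
  P to Substation2: 20 × 12 = 240
  Q to Substation1: 50 × 5 = 250
  R to Substation1: 105 × 5 = 525
  R to Substation3: 15 × 2 = 30
Total = 500 + 240 + 250 + 525 + 30 = 1545.

1545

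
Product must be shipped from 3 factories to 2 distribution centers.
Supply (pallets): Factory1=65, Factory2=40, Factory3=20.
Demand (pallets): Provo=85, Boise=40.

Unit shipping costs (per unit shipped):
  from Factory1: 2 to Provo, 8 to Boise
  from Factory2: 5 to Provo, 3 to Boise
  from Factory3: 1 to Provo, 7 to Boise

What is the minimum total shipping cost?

Optimal allocation:
  Factory1–Provo: 65 pallets
  Factory2–Boise: 40 pallets
  Factory3–Provo: 20 pallets
Total cost = 270.

270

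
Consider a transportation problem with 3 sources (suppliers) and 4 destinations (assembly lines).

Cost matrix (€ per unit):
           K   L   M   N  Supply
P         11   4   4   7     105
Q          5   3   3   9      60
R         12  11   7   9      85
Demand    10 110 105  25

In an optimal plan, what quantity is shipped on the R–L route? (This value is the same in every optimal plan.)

0

Optimal shipments:
  P→L: 105 × €4 = €420
  Q→K: 10 × €5 = €50
  Q→L: 5 × €3 = €15
  Q→M: 45 × €3 = €135
  R→M: 60 × €7 = €420
  R→N: 25 × €9 = €225
Total cost = €1265.
The route R→L is not used.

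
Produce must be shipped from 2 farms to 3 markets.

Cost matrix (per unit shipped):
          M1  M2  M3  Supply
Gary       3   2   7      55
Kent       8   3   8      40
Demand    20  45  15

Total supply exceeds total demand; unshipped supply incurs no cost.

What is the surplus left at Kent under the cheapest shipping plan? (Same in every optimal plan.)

15

An optimal plan:
  Gary–M1: 20 × 3 = 60
  Gary–M2: 20 × 2 = 40
  Gary–M3: 15 × 7 = 105
  Kent–M2: 25 × 3 = 75
Total cost = 280.
Kent ships 25 of its 40, leaving 15.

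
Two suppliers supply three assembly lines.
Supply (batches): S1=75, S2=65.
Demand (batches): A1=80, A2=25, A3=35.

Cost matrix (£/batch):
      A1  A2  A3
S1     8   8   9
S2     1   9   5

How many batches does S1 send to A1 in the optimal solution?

15

Solving gives:
  S1→A1: 15 × £8 = £120
  S1→A2: 25 × £8 = £200
  S1→A3: 35 × £9 = £315
  S2→A1: 65 × £1 = £65
Total cost = £700.
So S1→A1 carries 15 batches.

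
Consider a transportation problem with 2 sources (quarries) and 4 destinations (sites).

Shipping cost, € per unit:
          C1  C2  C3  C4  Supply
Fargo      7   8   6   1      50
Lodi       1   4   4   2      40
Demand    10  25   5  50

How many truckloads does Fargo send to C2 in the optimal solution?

Solving gives:
  Fargo→C4: 50 × €1 = €50
  Lodi→C1: 10 × €1 = €10
  Lodi→C2: 25 × €4 = €100
  Lodi→C3: 5 × €4 = €20
Total cost = €180.
The route Fargo→C2 is not used.

0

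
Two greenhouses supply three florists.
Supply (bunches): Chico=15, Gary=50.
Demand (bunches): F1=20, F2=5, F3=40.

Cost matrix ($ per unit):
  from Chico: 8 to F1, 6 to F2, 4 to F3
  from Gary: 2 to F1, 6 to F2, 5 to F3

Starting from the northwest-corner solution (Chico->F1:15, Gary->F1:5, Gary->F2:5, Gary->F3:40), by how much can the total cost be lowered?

105

Current plan cost = 15·8 + 5·2 + 5·6 + 40·5 = $360.
Optimal plan:
  Chico to F3: 15 × $4 = $60
  Gary to F1: 20 × $2 = $40
  Gary to F2: 5 × $6 = $30
  Gary to F3: 25 × $5 = $125
Optimal cost = $255.
Saving = 360 − 255 = $105.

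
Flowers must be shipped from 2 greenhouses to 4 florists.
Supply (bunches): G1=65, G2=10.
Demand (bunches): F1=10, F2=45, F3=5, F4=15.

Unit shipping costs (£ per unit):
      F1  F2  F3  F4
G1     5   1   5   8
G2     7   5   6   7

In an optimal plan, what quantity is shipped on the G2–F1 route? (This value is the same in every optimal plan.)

0

Solving gives:
  G1 to F1: 10 bunches
  G1 to F2: 45 bunches
  G1 to F3: 5 bunches
  G1 to F4: 5 bunches
  G2 to F4: 10 bunches
Total cost = £230.
The route G2→F1 is not used.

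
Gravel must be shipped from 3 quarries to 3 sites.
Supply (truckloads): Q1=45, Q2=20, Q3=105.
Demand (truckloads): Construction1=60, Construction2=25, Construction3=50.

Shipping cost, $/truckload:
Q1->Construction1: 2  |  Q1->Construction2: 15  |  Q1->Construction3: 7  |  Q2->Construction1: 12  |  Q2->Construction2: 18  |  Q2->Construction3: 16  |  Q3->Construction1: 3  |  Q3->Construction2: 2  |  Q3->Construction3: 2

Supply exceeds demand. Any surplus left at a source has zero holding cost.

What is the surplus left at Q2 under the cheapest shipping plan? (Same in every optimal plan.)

20

An optimal plan:
  Q1->Construction1: 45 × $2 = $90
  Q3->Construction1: 15 × $3 = $45
  Q3->Construction2: 25 × $2 = $50
  Q3->Construction3: 50 × $2 = $100
Total cost = $285.
Q2 ships 0 of its 20, leaving 20.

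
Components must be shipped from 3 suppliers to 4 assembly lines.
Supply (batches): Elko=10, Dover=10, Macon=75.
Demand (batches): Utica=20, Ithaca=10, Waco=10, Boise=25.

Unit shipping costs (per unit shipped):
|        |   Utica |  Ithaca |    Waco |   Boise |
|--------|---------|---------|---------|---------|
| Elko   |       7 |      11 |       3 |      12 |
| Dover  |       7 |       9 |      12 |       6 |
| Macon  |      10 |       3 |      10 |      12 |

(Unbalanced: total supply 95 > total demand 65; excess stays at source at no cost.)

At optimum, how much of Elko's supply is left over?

0

Minimum-cost shipments:
  Elko→Waco: 10 × 3 = 30
  Dover→Boise: 10 × 6 = 60
  Macon→Utica: 20 × 10 = 200
  Macon→Ithaca: 10 × 3 = 30
  Macon→Boise: 15 × 12 = 180
Total cost = 500.
Elko ships 10 of its 10, leaving 0.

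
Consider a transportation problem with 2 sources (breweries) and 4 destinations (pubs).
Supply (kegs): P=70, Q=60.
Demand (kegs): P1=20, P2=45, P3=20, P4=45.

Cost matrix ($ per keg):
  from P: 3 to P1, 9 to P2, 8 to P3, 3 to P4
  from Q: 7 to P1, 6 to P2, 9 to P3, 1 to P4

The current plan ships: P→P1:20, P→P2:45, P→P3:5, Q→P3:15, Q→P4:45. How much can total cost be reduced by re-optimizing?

Current plan cost = 20·3 + 45·9 + 5·8 + 15·9 + 45·1 = $685.
Optimal plan:
  P→P1: 20 kegs
  P→P3: 20 kegs
  P→P4: 30 kegs
  Q→P2: 45 kegs
  Q→P4: 15 kegs
Optimal cost = $595.
Saving = 685 − 595 = $90.

90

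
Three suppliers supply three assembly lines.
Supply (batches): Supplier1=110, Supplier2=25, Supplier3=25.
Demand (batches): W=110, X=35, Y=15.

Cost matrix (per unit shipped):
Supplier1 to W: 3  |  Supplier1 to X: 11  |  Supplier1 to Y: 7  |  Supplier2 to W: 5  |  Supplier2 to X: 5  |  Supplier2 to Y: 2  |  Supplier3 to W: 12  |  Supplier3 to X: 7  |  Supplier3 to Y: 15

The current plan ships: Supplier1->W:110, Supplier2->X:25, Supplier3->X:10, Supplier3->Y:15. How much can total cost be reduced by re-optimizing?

Current plan cost = 110·3 + 25·5 + 10·7 + 15·15 = 750.
Optimal plan:
  Supplier1 to W: 110 × 3 = 330
  Supplier2 to X: 10 × 5 = 50
  Supplier2 to Y: 15 × 2 = 30
  Supplier3 to X: 25 × 7 = 175
Optimal cost = 585.
Saving = 750 − 585 = 165.

165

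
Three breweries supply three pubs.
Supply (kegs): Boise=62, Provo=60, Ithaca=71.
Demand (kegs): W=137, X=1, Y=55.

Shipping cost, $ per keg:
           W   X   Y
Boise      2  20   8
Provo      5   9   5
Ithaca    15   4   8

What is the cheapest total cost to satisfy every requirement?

1093

An optimal shipping plan:
  Boise to W: 62 kegs
  Provo to W: 60 kegs
  Ithaca to W: 15 kegs
  Ithaca to X: 1 kegs
  Ithaca to Y: 55 kegs
Total cost = $1093.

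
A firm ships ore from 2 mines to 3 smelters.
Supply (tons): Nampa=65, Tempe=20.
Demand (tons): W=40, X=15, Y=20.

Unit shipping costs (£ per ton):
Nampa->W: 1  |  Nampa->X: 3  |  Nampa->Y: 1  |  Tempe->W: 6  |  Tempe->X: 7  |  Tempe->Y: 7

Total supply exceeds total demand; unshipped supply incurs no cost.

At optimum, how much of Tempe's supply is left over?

10

Minimum-cost shipments:
  Nampa->W: 40 × £1 = £40
  Nampa->X: 5 × £3 = £15
  Nampa->Y: 20 × £1 = £20
  Tempe->X: 10 × £7 = £70
Total cost = £145.
Tempe ships 10 of its 20, leaving 10.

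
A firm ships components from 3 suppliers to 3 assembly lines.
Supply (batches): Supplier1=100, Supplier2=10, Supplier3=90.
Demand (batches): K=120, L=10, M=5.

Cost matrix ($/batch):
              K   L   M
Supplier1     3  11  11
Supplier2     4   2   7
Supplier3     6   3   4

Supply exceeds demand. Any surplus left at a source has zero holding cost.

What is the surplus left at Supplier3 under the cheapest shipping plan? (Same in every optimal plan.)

65

An optimal plan:
  Supplier1–K: 100 × $3 = $300
  Supplier2–K: 10 × $4 = $40
  Supplier3–K: 10 × $6 = $60
  Supplier3–L: 10 × $3 = $30
  Supplier3–M: 5 × $4 = $20
Total cost = $450.
Supplier3 ships 25 of its 90, leaving 65.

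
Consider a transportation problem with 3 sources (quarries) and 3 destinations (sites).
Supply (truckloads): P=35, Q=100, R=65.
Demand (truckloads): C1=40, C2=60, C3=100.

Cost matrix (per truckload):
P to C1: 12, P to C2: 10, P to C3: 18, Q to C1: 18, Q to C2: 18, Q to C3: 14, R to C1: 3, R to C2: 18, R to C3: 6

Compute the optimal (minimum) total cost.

A cheapest plan:
  P->C2: 35 truckloads
  Q->C2: 25 truckloads
  Q->C3: 75 truckloads
  R->C1: 40 truckloads
  R->C3: 25 truckloads
Total cost = 2120.
(Supply check: P ships 35; Q ships 100; R ships 65.)

2120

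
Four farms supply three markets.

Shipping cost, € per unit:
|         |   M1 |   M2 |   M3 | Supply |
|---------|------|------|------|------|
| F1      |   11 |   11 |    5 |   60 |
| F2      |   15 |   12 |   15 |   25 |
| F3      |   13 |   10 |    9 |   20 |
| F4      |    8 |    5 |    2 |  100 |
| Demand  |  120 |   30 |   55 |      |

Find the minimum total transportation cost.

1675

One minimum-cost allocation:
  F1→M1: 5 × €11 = €55
  F1→M3: 55 × €5 = €275
  F2→M1: 25 × €15 = €375
  F3→M1: 20 × €13 = €260
  F4→M1: 70 × €8 = €560
  F4→M2: 30 × €5 = €150
Total = 55 + 275 + 375 + 260 + 560 + 150 = €1675.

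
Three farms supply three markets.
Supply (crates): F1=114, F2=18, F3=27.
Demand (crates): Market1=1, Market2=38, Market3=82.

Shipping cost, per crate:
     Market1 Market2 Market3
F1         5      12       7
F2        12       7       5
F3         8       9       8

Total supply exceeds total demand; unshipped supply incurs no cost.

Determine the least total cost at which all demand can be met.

885

Optimal allocation:
  F1→Market1: 1 × 5 = 5
  F1→Market3: 82 × 7 = 574
  F2→Market2: 18 × 7 = 126
  F3→Market2: 20 × 9 = 180
Total = 5 + 574 + 126 + 180 = 885.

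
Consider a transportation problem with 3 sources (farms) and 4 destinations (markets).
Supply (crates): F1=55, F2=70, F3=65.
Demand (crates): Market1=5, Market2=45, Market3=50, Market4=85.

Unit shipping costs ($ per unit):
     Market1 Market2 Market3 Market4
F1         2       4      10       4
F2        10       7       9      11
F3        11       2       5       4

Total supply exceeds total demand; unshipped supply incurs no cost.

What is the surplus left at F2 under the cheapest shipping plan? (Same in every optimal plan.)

5

Minimum-cost shipments:
  F1->Market1: 5 × $2 = $10
  F1->Market4: 50 × $4 = $200
  F2->Market2: 15 × $7 = $105
  F2->Market3: 50 × $9 = $450
  F3->Market2: 30 × $2 = $60
  F3->Market4: 35 × $4 = $140
Total cost = $965.
F2 ships 65 of its 70, leaving 5.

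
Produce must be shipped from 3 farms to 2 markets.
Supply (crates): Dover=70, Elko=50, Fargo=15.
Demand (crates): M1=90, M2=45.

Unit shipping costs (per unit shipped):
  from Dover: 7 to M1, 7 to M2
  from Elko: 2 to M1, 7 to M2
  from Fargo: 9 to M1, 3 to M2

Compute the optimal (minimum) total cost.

635

One minimum-cost allocation:
  Dover–M1: 40 × 7 = 280
  Dover–M2: 30 × 7 = 210
  Elko–M1: 50 × 2 = 100
  Fargo–M2: 15 × 3 = 45
Total = 280 + 210 + 100 + 45 = 635.
(Supply check: Dover ships 70; Elko ships 50; Fargo ships 15.)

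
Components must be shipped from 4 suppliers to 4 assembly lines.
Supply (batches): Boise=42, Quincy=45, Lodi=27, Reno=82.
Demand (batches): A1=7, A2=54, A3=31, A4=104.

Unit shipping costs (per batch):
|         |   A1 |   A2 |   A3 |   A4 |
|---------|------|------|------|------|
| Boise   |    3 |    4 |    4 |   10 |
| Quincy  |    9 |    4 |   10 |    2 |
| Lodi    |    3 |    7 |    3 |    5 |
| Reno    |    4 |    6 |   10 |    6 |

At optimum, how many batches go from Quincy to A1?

0

Solving gives:
  Boise→A2: 38 batches
  Boise→A3: 4 batches
  Quincy→A4: 45 batches
  Lodi→A3: 27 batches
  Reno→A1: 7 batches
  Reno→A2: 16 batches
  Reno→A4: 59 batches
Total cost = 817.
The route Quincy→A1 is not used.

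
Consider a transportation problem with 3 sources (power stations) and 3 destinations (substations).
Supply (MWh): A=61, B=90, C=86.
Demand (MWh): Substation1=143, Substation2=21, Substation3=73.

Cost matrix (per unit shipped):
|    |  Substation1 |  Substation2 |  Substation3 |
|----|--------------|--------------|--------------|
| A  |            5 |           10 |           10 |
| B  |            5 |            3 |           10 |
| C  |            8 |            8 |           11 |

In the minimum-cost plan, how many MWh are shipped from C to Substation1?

Solving gives:
  A to Substation1: 61 × 5 = 305
  B to Substation1: 69 × 5 = 345
  B to Substation2: 21 × 3 = 63
  C to Substation1: 13 × 8 = 104
  C to Substation3: 73 × 11 = 803
Total cost = 1620.
So C→Substation1 carries 13 MWh.

13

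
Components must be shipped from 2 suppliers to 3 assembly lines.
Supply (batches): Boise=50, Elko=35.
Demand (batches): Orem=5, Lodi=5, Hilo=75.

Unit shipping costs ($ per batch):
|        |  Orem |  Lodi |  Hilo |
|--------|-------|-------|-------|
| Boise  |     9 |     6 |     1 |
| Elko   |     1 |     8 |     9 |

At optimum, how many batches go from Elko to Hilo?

Optimal shipments:
  Boise–Hilo: 50 × $1 = $50
  Elko–Orem: 5 × $1 = $5
  Elko–Lodi: 5 × $8 = $40
  Elko–Hilo: 25 × $9 = $225
Total cost = $320.
So Elko→Hilo carries 25 batches.

25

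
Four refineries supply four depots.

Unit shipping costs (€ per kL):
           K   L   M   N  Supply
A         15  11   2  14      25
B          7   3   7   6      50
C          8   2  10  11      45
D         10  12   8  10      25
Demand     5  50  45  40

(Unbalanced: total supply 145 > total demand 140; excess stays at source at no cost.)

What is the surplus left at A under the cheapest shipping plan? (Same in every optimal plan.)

Minimum-cost shipments:
  A–M: 25 × €2 = €50
  B–K: 5 × €7 = €35
  B–L: 5 × €3 = €15
  B–N: 40 × €6 = €240
  C–L: 45 × €2 = €90
  D–M: 20 × €8 = €160
Total cost = €590.
A ships 25 of its 25, leaving 0.

0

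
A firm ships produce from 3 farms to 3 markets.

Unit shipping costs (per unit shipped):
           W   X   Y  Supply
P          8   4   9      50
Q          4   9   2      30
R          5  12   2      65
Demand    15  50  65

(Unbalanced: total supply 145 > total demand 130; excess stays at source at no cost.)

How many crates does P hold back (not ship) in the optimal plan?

Minimum-cost shipments:
  P to X: 50 crates
  Q to W: 15 crates
  Q to Y: 15 crates
  R to Y: 50 crates
Total cost = 390.
P ships 50 of its 50, leaving 0.

0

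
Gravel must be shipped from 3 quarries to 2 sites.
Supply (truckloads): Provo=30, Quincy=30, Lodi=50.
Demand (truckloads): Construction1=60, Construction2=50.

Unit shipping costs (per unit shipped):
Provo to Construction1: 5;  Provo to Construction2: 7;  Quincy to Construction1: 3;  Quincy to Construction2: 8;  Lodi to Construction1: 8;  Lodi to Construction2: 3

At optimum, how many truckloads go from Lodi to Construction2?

Optimal shipments:
  Provo→Construction1: 30 truckloads
  Quincy→Construction1: 30 truckloads
  Lodi→Construction2: 50 truckloads
Total cost = 390.
So Lodi→Construction2 carries 50 truckloads.

50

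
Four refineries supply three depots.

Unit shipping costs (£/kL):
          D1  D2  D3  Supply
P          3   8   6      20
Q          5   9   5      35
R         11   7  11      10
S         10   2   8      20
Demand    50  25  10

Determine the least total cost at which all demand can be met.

365

One minimum-cost allocation:
  P to D1: 20 × £3 = £60
  Q to D1: 25 × £5 = £125
  Q to D3: 10 × £5 = £50
  R to D1: 5 × £11 = £55
  R to D2: 5 × £7 = £35
  S to D2: 20 × £2 = £40
Total = 60 + 125 + 50 + 55 + 35 + 40 = £365.
(Supply check: P ships 20; Q ships 35; R ships 10; S ships 20.)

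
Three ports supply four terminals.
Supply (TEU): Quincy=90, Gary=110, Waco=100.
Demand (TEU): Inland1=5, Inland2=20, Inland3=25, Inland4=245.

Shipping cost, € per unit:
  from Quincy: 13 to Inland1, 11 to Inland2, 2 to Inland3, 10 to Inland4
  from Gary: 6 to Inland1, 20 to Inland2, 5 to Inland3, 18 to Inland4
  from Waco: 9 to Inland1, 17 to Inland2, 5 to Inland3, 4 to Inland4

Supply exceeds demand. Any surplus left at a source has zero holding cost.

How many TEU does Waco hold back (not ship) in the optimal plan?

An optimal plan:
  Quincy→Inland2: 20 × €11 = €220
  Quincy→Inland4: 70 × €10 = €700
  Gary→Inland1: 5 × €6 = €30
  Gary→Inland3: 25 × €5 = €125
  Gary→Inland4: 75 × €18 = €1350
  Waco→Inland4: 100 × €4 = €400
Total cost = €2825.
Waco ships 100 of its 100, leaving 0.

0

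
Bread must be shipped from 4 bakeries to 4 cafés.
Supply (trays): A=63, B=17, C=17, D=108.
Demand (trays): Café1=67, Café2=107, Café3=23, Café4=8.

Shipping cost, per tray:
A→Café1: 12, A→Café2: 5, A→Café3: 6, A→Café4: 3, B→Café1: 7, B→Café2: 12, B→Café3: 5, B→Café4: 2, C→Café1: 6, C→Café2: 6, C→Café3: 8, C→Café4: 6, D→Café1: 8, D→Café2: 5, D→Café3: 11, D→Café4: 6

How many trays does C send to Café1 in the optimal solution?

17

Solving gives:
  A->Café2: 49 × 5 = 245
  A->Café3: 14 × 6 = 84
  B->Café3: 9 × 5 = 45
  B->Café4: 8 × 2 = 16
  C->Café1: 17 × 6 = 102
  D->Café1: 50 × 8 = 400
  D->Café2: 58 × 5 = 290
Total cost = 1182.
So C→Café1 carries 17 trays.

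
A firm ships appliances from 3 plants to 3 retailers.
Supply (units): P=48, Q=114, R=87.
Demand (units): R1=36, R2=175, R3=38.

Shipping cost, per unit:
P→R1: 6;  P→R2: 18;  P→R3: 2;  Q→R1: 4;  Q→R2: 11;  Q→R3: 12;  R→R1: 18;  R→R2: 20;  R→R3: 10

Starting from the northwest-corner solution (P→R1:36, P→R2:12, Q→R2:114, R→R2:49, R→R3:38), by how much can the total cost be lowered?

98

Current plan cost = 36·6 + 12·18 + 114·11 + 49·20 + 38·10 = 3046.
Optimal plan:
  P–R1: 10 × 6 = 60
  P–R3: 38 × 2 = 76
  Q–R1: 26 × 4 = 104
  Q–R2: 88 × 11 = 968
  R–R2: 87 × 20 = 1740
Optimal cost = 2948.
Saving = 3046 − 2948 = 98.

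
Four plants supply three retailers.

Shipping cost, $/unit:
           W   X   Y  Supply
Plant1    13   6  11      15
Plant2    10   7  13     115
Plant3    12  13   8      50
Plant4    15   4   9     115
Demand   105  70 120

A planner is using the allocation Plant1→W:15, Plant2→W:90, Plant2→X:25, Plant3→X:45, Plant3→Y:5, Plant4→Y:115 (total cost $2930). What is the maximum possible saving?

510

Current plan cost = 15·13 + 90·10 + 25·7 + 45·13 + 5·8 + 115·9 = $2930.
Optimal plan:
  Plant1->X: 15 × $6 = $90
  Plant2->W: 105 × $10 = $1050
  Plant2->X: 10 × $7 = $70
  Plant3->Y: 50 × $8 = $400
  Plant4->X: 45 × $4 = $180
  Plant4->Y: 70 × $9 = $630
Optimal cost = $2420.
Saving = 2930 − 2420 = $510.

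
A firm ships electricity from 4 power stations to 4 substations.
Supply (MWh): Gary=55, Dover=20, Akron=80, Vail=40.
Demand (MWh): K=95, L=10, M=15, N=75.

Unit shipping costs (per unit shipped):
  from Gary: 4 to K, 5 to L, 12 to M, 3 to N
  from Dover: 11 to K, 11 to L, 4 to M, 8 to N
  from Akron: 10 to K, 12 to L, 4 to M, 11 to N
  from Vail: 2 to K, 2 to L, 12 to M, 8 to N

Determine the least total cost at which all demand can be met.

1115

One minimum-cost allocation:
  Gary->N: 55 × 3 = 165
  Dover->N: 20 × 8 = 160
  Akron->K: 65 × 10 = 650
  Akron->M: 15 × 4 = 60
  Vail->K: 30 × 2 = 60
  Vail->L: 10 × 2 = 20
Total = 165 + 160 + 650 + 60 + 60 + 20 = 1115.
(Supply check: Gary ships 55; Dover ships 20; Akron ships 80; Vail ships 40.)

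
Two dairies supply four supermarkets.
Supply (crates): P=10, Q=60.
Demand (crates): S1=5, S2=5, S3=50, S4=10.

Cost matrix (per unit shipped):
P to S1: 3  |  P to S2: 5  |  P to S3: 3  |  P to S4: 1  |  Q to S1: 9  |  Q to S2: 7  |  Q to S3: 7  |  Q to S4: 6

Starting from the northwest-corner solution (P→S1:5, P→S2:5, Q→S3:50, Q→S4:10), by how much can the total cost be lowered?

Current plan cost = 5·3 + 5·5 + 50·7 + 10·6 = 450.
Optimal plan:
  P→S1: 5 × 3 = 15
  P→S4: 5 × 1 = 5
  Q→S2: 5 × 7 = 35
  Q→S3: 50 × 7 = 350
  Q→S4: 5 × 6 = 30
Optimal cost = 435.
Saving = 450 − 435 = 15.

15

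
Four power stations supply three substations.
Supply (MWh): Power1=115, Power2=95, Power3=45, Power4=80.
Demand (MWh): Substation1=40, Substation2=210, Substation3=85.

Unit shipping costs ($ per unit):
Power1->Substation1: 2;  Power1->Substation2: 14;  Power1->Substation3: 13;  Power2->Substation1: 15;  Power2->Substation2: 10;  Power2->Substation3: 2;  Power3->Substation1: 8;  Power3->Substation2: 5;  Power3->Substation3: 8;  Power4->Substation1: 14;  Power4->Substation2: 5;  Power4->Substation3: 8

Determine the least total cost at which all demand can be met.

2025

A cheapest plan:
  Power1 to Substation1: 40 × $2 = $80
  Power1 to Substation2: 75 × $14 = $1050
  Power2 to Substation2: 10 × $10 = $100
  Power2 to Substation3: 85 × $2 = $170
  Power3 to Substation2: 45 × $5 = $225
  Power4 to Substation2: 80 × $5 = $400
Total = 80 + 1050 + 100 + 170 + 225 + 400 = $2025.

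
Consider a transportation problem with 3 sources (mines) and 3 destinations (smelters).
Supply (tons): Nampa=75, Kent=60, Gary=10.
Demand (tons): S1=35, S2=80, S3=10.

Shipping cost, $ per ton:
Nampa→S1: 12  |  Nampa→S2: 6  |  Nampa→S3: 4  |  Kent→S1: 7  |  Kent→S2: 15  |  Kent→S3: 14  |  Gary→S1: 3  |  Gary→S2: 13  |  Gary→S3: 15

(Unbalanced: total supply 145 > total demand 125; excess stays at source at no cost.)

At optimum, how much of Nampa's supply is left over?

0

Minimum-cost shipments:
  Nampa–S2: 65 × $6 = $390
  Nampa–S3: 10 × $4 = $40
  Kent–S1: 25 × $7 = $175
  Kent–S2: 15 × $15 = $225
  Gary–S1: 10 × $3 = $30
Total cost = $860.
Nampa ships 75 of its 75, leaving 0.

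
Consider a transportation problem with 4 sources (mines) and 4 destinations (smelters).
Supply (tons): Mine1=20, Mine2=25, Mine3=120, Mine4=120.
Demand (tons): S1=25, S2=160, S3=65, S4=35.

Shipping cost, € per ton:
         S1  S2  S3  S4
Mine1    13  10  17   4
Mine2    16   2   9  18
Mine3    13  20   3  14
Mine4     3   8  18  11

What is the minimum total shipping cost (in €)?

2120

One minimum-cost allocation:
  Mine1→S4: 20 × €4 = €80
  Mine2→S2: 25 × €2 = €50
  Mine3→S1: 25 × €13 = €325
  Mine3→S2: 15 × €20 = €300
  Mine3→S3: 65 × €3 = €195
  Mine3→S4: 15 × €14 = €210
  Mine4→S2: 120 × €8 = €960
Total = 80 + 50 + 325 + 300 + 195 + 210 + 960 = €2120.
(Supply check: Mine1 ships 20; Mine2 ships 25; Mine3 ships 120; Mine4 ships 120.)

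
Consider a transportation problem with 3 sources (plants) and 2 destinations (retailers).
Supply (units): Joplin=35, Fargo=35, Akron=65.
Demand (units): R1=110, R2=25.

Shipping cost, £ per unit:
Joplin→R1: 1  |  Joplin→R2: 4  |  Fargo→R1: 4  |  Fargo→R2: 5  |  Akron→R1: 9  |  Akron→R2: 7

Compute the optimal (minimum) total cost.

710

A cheapest plan:
  Joplin to R1: 35 × £1 = £35
  Fargo to R1: 35 × £4 = £140
  Akron to R1: 40 × £9 = £360
  Akron to R2: 25 × £7 = £175
Total = 35 + 140 + 360 + 175 = £710.
(Supply check: Joplin ships 35; Fargo ships 35; Akron ships 65.)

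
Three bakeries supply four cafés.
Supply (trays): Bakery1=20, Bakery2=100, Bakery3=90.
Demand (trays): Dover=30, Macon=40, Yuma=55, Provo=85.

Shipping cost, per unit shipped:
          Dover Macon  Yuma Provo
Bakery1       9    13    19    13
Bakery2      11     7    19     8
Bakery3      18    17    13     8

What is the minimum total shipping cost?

1965

An optimal shipping plan:
  Bakery1–Dover: 20 × 9 = 180
  Bakery2–Dover: 10 × 11 = 110
  Bakery2–Macon: 40 × 7 = 280
  Bakery2–Provo: 50 × 8 = 400
  Bakery3–Yuma: 55 × 13 = 715
  Bakery3–Provo: 35 × 8 = 280
Total = 180 + 110 + 280 + 400 + 715 + 280 = 1965.
(Supply check: Bakery1 ships 20; Bakery2 ships 100; Bakery3 ships 90.)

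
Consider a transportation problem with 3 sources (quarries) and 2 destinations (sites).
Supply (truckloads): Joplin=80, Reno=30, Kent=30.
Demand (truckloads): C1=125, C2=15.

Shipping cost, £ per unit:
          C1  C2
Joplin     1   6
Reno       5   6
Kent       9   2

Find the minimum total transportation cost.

Optimal allocation:
  Joplin→C1: 80 × £1 = £80
  Reno→C1: 30 × £5 = £150
  Kent→C1: 15 × £9 = £135
  Kent→C2: 15 × £2 = £30
Total = 80 + 150 + 135 + 30 = £395.

395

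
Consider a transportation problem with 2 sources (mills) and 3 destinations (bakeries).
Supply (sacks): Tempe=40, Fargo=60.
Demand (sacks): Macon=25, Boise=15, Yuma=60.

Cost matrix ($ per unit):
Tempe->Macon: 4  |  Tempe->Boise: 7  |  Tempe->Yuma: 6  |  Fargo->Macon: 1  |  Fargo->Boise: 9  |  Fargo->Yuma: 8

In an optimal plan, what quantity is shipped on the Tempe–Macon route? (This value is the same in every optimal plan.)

The minimum-cost plan:
  Tempe->Boise: 15 sacks
  Tempe->Yuma: 25 sacks
  Fargo->Macon: 25 sacks
  Fargo->Yuma: 35 sacks
Total cost = $560.
The route Tempe→Macon is not used.

0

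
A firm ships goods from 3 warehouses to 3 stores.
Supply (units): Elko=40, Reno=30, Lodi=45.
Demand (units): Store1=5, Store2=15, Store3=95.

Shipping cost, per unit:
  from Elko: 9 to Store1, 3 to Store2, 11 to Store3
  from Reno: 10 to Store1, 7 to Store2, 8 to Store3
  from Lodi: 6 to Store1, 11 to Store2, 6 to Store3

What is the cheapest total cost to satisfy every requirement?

820

Optimal allocation:
  Elko to Store1: 5 × 9 = 45
  Elko to Store2: 15 × 3 = 45
  Elko to Store3: 20 × 11 = 220
  Reno to Store3: 30 × 8 = 240
  Lodi to Store3: 45 × 6 = 270
Total = 45 + 45 + 220 + 240 + 270 = 820.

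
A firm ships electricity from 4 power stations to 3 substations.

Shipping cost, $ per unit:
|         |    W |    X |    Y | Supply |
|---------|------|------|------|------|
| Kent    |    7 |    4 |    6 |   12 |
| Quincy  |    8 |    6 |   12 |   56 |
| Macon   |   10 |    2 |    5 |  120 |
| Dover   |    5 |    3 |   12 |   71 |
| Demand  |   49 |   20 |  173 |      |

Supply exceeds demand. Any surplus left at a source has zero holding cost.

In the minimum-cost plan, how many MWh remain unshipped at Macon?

0

An optimal plan:
  Kent→Y: 12 × $6 = $72
  Quincy→Y: 39 × $12 = $468
  Macon→Y: 120 × $5 = $600
  Dover→W: 49 × $5 = $245
  Dover→X: 20 × $3 = $60
  Dover→Y: 2 × $12 = $24
Total cost = $1469.
Macon ships 120 of its 120, leaving 0.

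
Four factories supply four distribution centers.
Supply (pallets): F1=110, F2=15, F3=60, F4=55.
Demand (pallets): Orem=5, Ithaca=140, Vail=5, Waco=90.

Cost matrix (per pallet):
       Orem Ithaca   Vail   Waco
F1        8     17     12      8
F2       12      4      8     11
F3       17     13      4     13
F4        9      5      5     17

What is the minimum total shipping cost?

2085

An optimal shipping plan:
  F1 to Orem: 5 × 8 = 40
  F1 to Ithaca: 15 × 17 = 255
  F1 to Waco: 90 × 8 = 720
  F2 to Ithaca: 15 × 4 = 60
  F3 to Ithaca: 55 × 13 = 715
  F3 to Vail: 5 × 4 = 20
  F4 to Ithaca: 55 × 5 = 275
Total = 40 + 255 + 720 + 60 + 715 + 20 + 275 = 2085.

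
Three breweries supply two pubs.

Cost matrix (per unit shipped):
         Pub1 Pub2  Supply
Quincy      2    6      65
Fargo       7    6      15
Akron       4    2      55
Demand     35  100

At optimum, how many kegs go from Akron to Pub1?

Optimal shipments:
  Quincy to Pub1: 35 × 2 = 70
  Quincy to Pub2: 30 × 6 = 180
  Fargo to Pub2: 15 × 6 = 90
  Akron to Pub2: 55 × 2 = 110
Total cost = 450.
The route Akron→Pub1 is not used.

0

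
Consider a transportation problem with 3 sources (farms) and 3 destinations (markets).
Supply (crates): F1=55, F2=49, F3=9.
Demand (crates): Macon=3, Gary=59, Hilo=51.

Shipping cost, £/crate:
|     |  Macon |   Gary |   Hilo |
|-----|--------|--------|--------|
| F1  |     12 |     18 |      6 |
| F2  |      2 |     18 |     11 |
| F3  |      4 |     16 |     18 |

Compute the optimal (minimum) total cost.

1356

An optimal shipping plan:
  F1→Gary: 4 × £18 = £72
  F1→Hilo: 51 × £6 = £306
  F2→Macon: 3 × £2 = £6
  F2→Gary: 46 × £18 = £828
  F3→Gary: 9 × £16 = £144
Total = 72 + 306 + 6 + 828 + 144 = £1356.
(Supply check: F1 ships 55; F2 ships 49; F3 ships 9.)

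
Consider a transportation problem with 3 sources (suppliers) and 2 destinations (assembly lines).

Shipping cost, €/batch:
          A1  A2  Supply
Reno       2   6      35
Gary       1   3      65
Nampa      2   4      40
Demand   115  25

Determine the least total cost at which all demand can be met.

265

Optimal allocation:
  Reno to A1: 35 × €2 = €70
  Gary to A1: 65 × €1 = €65
  Nampa to A1: 15 × €2 = €30
  Nampa to A2: 25 × €4 = €100
Total = 70 + 65 + 30 + 100 = €265.
(Supply check: Reno ships 35; Gary ships 65; Nampa ships 40.)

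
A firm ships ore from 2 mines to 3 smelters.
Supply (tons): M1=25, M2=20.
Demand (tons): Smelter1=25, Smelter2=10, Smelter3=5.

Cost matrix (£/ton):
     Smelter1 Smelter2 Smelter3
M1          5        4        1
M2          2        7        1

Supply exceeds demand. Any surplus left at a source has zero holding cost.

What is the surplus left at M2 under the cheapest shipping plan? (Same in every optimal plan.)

0

An optimal plan:
  M1–Smelter1: 5 × £5 = £25
  M1–Smelter2: 10 × £4 = £40
  M1–Smelter3: 5 × £1 = £5
  M2–Smelter1: 20 × £2 = £40
Total cost = £110.
M2 ships 20 of its 20, leaving 0.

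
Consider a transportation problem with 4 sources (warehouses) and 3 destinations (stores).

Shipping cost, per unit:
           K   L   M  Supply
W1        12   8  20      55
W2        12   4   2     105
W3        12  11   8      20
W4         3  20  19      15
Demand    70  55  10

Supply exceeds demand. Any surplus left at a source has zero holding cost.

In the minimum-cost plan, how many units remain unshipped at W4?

0

Minimum-cost shipments:
  W1 to K: 35 × 12 = 420
  W2 to L: 55 × 4 = 220
  W2 to M: 10 × 2 = 20
  W3 to K: 20 × 12 = 240
  W4 to K: 15 × 3 = 45
Total cost = 945.
W4 ships 15 of its 15, leaving 0.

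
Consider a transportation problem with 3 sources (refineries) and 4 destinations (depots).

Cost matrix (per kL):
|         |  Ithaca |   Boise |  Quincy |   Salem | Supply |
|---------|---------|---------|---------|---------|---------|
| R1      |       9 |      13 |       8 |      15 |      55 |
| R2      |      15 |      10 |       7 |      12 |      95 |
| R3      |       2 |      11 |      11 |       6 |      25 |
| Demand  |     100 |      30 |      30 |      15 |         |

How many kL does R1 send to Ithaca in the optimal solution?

The minimum-cost plan:
  R1–Ithaca: 55 kL
  R2–Ithaca: 20 kL
  R2–Boise: 30 kL
  R2–Quincy: 30 kL
  R2–Salem: 15 kL
  R3–Ithaca: 25 kL
Total cost = 1535.
So R1→Ithaca carries 55 kL.

55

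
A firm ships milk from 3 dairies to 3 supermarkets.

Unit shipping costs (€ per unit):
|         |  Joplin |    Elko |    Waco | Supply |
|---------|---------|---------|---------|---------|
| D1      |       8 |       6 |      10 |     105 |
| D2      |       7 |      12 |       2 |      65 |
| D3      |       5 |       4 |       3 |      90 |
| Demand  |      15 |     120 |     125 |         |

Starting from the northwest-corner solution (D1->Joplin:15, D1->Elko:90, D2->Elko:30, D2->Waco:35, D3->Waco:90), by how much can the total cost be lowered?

285

Current plan cost = 15·8 + 90·6 + 30·12 + 35·2 + 90·3 = €1360.
Optimal plan:
  D1→Elko: 105 × €6 = €630
  D2→Waco: 65 × €2 = €130
  D3→Joplin: 15 × €5 = €75
  D3→Elko: 15 × €4 = €60
  D3→Waco: 60 × €3 = €180
Optimal cost = €1075.
Saving = 1360 − 1075 = €285.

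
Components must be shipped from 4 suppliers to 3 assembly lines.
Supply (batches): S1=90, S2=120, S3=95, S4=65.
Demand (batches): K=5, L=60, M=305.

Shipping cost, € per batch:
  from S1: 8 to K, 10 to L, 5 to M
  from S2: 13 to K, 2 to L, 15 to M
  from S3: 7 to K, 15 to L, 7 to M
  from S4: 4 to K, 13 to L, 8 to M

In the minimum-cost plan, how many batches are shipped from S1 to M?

90

The minimum-cost plan:
  S1–M: 90 batches
  S2–L: 60 batches
  S2–M: 60 batches
  S3–M: 95 batches
  S4–K: 5 batches
  S4–M: 60 batches
Total cost = €2635.
So S1→M carries 90 batches.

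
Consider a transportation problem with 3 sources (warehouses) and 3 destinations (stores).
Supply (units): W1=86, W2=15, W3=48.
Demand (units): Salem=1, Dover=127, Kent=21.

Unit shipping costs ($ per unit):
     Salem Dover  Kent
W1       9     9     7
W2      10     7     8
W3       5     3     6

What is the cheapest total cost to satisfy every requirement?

981

A cheapest plan:
  W1 to Salem: 1 × $9 = $9
  W1 to Dover: 64 × $9 = $576
  W1 to Kent: 21 × $7 = $147
  W2 to Dover: 15 × $7 = $105
  W3 to Dover: 48 × $3 = $144
Total = 9 + 576 + 147 + 105 + 144 = $981.
(Supply check: W1 ships 86; W2 ships 15; W3 ships 48.)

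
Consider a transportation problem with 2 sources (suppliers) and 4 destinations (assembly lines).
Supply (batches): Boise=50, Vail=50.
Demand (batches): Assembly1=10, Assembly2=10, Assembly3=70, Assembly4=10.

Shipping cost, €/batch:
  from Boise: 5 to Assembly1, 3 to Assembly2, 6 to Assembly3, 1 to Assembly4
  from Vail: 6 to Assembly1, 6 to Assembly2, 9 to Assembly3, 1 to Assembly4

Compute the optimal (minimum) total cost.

One minimum-cost allocation:
  Boise to Assembly2: 10 × €3 = €30
  Boise to Assembly3: 40 × €6 = €240
  Vail to Assembly1: 10 × €6 = €60
  Vail to Assembly3: 30 × €9 = €270
  Vail to Assembly4: 10 × €1 = €10
Total = 30 + 240 + 60 + 270 + 10 = €610.

610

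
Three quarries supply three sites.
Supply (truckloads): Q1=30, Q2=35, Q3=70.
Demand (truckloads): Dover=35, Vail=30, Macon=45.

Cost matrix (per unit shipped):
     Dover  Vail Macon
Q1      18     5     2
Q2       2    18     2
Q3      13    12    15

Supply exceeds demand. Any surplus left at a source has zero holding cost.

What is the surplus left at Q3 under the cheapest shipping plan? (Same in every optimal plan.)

Minimum-cost shipments:
  Q1->Macon: 30 × 2 = 60
  Q2->Dover: 20 × 2 = 40
  Q2->Macon: 15 × 2 = 30
  Q3->Dover: 15 × 13 = 195
  Q3->Vail: 30 × 12 = 360
Total cost = 685.
Q3 ships 45 of its 70, leaving 25.

25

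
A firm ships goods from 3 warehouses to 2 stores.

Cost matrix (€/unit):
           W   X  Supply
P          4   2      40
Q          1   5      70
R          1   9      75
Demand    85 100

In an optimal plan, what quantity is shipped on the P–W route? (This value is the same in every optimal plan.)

0

Optimal shipments:
  P→X: 40 × €2 = €80
  Q→W: 10 × €1 = €10
  Q→X: 60 × €5 = €300
  R→W: 75 × €1 = €75
Total cost = €465.
The route P→W is not used.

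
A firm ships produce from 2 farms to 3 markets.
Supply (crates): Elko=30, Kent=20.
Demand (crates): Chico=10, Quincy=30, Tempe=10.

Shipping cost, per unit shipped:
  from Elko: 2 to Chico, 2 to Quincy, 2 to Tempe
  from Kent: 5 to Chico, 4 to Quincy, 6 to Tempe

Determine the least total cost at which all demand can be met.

140

Optimal allocation:
  Elko→Chico: 10 × 2 = 20
  Elko→Quincy: 10 × 2 = 20
  Elko→Tempe: 10 × 2 = 20
  Kent→Quincy: 20 × 4 = 80
Total = 20 + 20 + 20 + 80 = 140.
(Supply check: Elko ships 30; Kent ships 20.)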